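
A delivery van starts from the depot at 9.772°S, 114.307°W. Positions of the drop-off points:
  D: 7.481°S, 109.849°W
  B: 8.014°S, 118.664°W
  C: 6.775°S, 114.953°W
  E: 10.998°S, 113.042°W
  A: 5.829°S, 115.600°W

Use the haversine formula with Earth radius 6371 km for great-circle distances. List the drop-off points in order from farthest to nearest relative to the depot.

D, B, A, C, E

Computing each great-circle distance from 9.772°S, 114.307°W:
D 7.481°S, 109.849°W: 552.3 km
B 8.014°S, 118.664°W: 517.0 km
A 5.829°S, 115.600°W: 461.0 km
C 6.775°S, 114.953°W: 340.7 km
E 10.998°S, 113.042°W: 194.2 km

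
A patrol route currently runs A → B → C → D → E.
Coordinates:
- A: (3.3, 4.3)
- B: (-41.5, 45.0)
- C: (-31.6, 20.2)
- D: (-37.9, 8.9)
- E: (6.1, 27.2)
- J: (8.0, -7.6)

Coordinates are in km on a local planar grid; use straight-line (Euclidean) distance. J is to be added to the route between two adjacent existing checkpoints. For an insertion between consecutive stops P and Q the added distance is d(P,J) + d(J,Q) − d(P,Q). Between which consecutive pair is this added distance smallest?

between A and B

Added distance for inserting J between each consecutive pair:
A–B: 24.5 km
B–C: 93.9 km
C–D: 84.2 km
D–E: 36.0 km
Smallest added distance is 24.5 km, inserting between A and B.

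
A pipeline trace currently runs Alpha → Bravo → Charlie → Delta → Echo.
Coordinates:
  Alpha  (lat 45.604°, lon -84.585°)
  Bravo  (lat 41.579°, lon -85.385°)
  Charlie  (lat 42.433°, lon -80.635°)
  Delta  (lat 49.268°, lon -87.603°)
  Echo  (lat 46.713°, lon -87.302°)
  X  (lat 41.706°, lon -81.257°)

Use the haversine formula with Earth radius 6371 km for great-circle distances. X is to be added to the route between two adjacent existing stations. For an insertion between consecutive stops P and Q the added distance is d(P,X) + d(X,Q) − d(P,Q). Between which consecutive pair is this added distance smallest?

between Bravo and Charlie

Added distance for inserting X between each consecutive pair:
Alpha–Bravo: 400.5 km
Bravo–Charlie: 35.3 km
Charlie–Delta: 139.3 km
Delta–Echo: 1425.6 km
Smallest added distance is 35.3 km, inserting between Bravo and Charlie.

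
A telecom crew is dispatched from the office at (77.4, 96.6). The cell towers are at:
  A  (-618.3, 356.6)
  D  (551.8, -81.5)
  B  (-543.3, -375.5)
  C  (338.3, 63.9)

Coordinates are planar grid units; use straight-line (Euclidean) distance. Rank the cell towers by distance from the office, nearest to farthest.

Computing each straight-line distance from (77.4, 96.6):
C (338.3, 63.9): 262.9
D (551.8, -81.5): 506.7
A (-618.3, 356.6): 742.7
B (-543.3, -375.5): 779.8

C, D, A, B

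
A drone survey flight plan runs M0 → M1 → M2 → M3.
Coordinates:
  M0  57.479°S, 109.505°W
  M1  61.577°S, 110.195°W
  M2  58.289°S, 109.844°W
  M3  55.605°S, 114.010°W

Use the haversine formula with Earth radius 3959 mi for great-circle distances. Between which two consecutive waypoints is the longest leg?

Leg distances:
M0→M1: 284.2 mi
M1→M2: 227.5 mi
M2→M3: 242.9 mi
The longest leg is M0–M1 at 284.2 mi.

M0–M1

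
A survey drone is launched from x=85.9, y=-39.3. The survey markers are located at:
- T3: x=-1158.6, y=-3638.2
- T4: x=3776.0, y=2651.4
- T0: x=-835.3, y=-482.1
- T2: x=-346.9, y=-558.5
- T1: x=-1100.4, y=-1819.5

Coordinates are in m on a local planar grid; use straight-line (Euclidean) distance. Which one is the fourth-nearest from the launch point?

Distance to each, sorted:
T2: 675.9 m
T0: 1022.1 m
T1: 2139.3 m
T3: 3808.0 m
T4: 4566.9 m
The fourth-nearest is T3 at 3808.0 m.

T3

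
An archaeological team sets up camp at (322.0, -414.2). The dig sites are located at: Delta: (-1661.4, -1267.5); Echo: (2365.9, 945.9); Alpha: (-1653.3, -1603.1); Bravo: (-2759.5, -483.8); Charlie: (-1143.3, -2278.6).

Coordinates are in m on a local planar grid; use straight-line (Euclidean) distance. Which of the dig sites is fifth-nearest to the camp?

Distances from the camp ((322.0, -414.2)):
Delta: 2159.2 m
Alpha: 2305.5 m
Charlie: 2371.3 m
Echo: 2455.1 m
Bravo: 3082.3 m
The fifth-nearest is Bravo at 3082.3 m.

Bravo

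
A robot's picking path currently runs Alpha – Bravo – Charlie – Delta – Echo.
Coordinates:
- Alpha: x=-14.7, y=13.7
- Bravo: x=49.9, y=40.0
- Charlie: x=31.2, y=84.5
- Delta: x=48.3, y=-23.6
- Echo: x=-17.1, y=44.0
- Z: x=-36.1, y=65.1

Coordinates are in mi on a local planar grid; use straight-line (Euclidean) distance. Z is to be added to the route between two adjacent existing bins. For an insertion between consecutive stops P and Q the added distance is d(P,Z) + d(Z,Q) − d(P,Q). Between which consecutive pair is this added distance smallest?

Added distance for inserting Z between each consecutive pair:
Alpha–Bravo: 75.5 mi
Bravo–Charlie: 111.4 mi
Charlie–Delta: 83.0 mi
Delta–Echo: 56.8 mi
Smallest added distance is 56.8 mi, inserting between Delta and Echo.

between Delta and Echo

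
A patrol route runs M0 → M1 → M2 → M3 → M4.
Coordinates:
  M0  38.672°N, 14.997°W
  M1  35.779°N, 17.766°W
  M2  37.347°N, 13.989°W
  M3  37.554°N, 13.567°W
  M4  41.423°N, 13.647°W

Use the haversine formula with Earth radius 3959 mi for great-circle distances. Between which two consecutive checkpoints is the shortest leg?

M2–M3

Leg distances:
M0→M1: 251.3 mi
M1→M2: 235.9 mi
M2→M3: 27.2 mi
M3→M4: 267.4 mi
The shortest leg is M2–M3 at 27.2 mi.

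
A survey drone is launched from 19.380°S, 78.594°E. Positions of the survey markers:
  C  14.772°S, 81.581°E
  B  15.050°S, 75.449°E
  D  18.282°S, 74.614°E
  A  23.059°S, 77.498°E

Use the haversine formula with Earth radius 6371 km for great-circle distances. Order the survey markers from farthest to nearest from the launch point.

C, B, D, A

Computing each great-circle distance from 19.380°S, 78.594°E:
C 14.772°S, 81.581°E: 602.7 km
B 15.050°S, 75.449°E: 585.9 km
D 18.282°S, 74.614°E: 436.3 km
A 23.059°S, 77.498°E: 424.6 km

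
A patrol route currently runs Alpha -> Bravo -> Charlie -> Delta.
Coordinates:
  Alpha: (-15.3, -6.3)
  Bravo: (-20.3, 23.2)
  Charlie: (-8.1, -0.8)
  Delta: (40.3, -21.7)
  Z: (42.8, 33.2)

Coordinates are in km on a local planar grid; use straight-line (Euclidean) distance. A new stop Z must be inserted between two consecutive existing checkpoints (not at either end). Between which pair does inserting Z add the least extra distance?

Added distance for inserting Z between each consecutive pair:
Alpha–Bravo: 104.2 km
Bravo–Charlie: 98.2 km
Charlie–Delta: 63.4 km
Smallest added distance is 63.4 km, inserting between Charlie and Delta.

between Charlie and Delta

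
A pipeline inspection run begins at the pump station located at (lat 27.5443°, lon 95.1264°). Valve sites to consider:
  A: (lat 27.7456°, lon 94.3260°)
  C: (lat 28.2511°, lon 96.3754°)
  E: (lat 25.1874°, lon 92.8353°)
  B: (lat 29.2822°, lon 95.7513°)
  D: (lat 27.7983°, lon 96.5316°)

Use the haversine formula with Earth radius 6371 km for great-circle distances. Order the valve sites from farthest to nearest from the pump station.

E, B, C, D, A

Distances from the pump station:
E (lat 25.1874°, lon 92.8353°): 347.5 km
B (lat 29.2822°, lon 95.7513°): 202.7 km
C (lat 28.2511°, lon 96.3754°): 145.7 km
D (lat 27.7983°, lon 96.5316°): 141.2 km
A (lat 27.7456°, lon 94.3260°): 82.0 km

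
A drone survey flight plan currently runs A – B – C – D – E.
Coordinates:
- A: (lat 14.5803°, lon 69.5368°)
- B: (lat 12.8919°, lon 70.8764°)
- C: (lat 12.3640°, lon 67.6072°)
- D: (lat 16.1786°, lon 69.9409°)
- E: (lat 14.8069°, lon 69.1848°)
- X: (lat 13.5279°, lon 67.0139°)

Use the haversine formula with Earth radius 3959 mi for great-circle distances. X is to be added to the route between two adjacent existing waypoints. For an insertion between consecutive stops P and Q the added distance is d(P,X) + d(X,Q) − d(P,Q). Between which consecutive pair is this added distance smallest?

Added distance for inserting X between each consecutive pair:
A–B: 300.3 mi
B–C: 129.9 mi
C–D: 51.3 mi
D–E: 330.7 mi
Smallest added distance is 51.3 mi, inserting between C and D.

between C and D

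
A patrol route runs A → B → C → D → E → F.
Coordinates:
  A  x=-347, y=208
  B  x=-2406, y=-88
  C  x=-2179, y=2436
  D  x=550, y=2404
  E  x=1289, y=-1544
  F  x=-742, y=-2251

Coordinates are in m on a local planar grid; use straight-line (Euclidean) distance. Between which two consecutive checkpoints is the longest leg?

D–E

Leg distances:
A→B: 2080.2 m
B→C: 2534.2 m
C→D: 2729.2 m
D→E: 4016.6 m
E→F: 2150.5 m
The longest leg is D–E at 4016.6 m.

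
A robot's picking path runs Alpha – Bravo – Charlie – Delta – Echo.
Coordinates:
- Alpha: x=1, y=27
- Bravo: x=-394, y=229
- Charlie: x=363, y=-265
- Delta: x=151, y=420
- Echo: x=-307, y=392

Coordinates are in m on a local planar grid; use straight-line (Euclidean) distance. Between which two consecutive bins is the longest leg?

Bravo–Charlie

Leg distances:
Alpha→Bravo: 443.7 m
Bravo→Charlie: 903.9 m
Charlie→Delta: 717.1 m
Delta→Echo: 458.9 m
The longest leg is Bravo–Charlie at 903.9 m.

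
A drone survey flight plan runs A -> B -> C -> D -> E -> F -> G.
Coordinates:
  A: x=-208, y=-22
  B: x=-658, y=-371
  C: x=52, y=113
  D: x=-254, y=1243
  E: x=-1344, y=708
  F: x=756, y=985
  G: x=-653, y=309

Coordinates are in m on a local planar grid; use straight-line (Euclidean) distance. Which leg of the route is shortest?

A–B

Leg distances:
A→B: 569.5 m
B→C: 859.3 m
C→D: 1170.7 m
D→E: 1214.2 m
E→F: 2118.2 m
F→G: 1562.8 m
The shortest leg is A–B at 569.5 m.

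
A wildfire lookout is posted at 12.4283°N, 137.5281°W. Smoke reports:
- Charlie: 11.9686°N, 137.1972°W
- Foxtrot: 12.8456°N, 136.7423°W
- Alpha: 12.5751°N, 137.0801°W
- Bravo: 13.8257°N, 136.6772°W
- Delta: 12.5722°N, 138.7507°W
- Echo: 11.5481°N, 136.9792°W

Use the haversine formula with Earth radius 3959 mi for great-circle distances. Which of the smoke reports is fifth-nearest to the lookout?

Delta

Distance to each, sorted:
Alpha: 31.9 mi
Charlie: 38.8 mi
Foxtrot: 60.3 mi
Echo: 71.2 mi
Delta: 83.1 mi
Bravo: 112.3 mi
The fifth-nearest is Delta at 83.1 mi.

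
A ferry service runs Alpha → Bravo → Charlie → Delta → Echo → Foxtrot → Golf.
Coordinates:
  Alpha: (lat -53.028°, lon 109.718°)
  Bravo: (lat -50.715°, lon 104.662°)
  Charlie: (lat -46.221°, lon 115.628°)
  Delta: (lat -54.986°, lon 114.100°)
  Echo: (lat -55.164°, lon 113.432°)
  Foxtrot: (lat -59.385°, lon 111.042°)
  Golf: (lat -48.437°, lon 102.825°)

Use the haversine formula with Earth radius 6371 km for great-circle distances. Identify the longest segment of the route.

Foxtrot–Golf

Leg distances:
Alpha→Bravo: 431.9 km
Bravo→Charlie: 949.0 km
Charlie→Delta: 980.5 km
Delta→Echo: 46.9 km
Echo→Foxtrot: 490.8 km
Foxtrot→Golf: 1328.7 km
The longest leg is Foxtrot–Golf at 1328.7 km.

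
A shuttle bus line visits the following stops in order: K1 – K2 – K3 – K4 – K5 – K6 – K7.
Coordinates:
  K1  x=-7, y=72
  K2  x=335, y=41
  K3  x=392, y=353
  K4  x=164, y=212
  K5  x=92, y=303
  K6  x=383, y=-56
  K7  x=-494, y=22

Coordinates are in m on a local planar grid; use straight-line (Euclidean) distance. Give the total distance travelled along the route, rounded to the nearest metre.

Leg distances:
K1→K2: 343.4 m  (cumulative 343.4 m)
K2→K3: 317.2 m  (cumulative 660.6 m)
K3→K4: 268.1 m  (cumulative 928.6 m)
K4→K5: 116.0 m  (cumulative 1044.7 m)
K5→K6: 462.1 m  (cumulative 1506.8 m)
K6→K7: 880.5 m  (cumulative 2387.3 m)
Total route length ≈ 2387 m.

2387 m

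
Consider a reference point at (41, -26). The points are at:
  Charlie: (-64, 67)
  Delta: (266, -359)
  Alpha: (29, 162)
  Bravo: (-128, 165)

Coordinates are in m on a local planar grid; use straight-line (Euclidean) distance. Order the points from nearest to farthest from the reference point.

Distance from the reference point at (41, -26) to each:
Charlie (-64, 67): 140.3 m
Alpha (29, 162): 188.4 m
Bravo (-128, 165): 255.0 m
Delta (266, -359): 401.9 m

Charlie, Alpha, Bravo, Delta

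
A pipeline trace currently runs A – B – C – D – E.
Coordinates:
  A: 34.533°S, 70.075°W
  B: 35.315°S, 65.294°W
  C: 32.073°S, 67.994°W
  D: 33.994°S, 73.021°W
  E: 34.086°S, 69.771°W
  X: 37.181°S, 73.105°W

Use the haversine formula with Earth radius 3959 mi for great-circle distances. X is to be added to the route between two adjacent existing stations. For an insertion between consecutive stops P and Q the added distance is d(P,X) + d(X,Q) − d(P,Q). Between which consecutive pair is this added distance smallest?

Added distance for inserting X between each consecutive pair:
A–B: 427.1 mi
B–C: 638.3 mi
C–D: 357.3 mi
D–E: 318.3 mi
Smallest added distance is 318.3 mi, inserting between D and E.

between D and E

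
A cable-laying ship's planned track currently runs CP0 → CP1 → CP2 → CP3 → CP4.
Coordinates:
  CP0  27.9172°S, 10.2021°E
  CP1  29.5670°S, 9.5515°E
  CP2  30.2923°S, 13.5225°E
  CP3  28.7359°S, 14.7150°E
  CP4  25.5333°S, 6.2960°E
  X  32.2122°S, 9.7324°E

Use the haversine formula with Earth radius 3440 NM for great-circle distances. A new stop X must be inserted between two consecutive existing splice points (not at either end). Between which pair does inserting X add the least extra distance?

Added distance for inserting X between each consecutive pair:
CP0–CP1: 313.3 NM
CP1–CP2: 174.0 NM
CP2–CP3: 445.4 NM
CP3–CP4: 282.3 NM
Smallest added distance is 174.0 NM, inserting between CP1 and CP2.

between CP1 and CP2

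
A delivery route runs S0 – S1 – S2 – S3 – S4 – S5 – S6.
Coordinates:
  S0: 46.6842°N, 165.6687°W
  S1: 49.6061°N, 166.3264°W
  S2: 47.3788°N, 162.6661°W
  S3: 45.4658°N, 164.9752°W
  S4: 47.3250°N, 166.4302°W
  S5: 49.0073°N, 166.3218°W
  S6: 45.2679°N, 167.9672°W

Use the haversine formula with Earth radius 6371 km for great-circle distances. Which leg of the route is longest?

S5–S6

Leg distances:
S0→S1: 328.5 km
S1→S2: 366.1 km
S2→S3: 276.7 km
S3→S4: 234.9 km
S4→S5: 187.2 km
S5→S6: 434.0 km
The longest leg is S5–S6 at 434.0 km.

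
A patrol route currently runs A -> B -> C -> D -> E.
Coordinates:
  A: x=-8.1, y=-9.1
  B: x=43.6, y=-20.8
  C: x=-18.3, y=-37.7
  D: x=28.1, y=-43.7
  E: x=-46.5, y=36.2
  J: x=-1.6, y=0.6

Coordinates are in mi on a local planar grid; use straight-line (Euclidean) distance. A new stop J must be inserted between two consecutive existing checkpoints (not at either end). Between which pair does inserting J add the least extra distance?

between D and E

Added distance for inserting J between each consecutive pair:
A–B: 8.7 mi
B–C: 27.6 mi
C–D: 48.3 mi
D–E: 1.3 mi
Smallest added distance is 1.3 mi, inserting between D and E.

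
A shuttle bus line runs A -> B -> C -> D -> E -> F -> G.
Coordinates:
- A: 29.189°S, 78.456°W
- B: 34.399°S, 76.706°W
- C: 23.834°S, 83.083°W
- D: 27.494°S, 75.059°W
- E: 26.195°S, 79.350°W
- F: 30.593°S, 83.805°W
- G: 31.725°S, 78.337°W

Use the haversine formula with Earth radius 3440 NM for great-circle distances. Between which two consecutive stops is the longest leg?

B–C

Leg distances:
A→B: 325.3 NM
B→C: 716.7 NM
C→D: 486.5 NM
D→E: 242.7 NM
E→F: 353.6 NM
F→G: 289.0 NM
The longest leg is B–C at 716.7 NM.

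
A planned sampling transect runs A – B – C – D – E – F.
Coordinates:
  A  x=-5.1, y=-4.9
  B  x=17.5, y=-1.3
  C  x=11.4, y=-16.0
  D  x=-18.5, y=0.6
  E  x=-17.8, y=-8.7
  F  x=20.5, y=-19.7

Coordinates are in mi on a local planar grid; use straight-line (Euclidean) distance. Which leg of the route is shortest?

Leg distances:
A→B: 22.9 mi
B→C: 15.9 mi
C→D: 34.2 mi
D→E: 9.3 mi
E→F: 39.8 mi
The shortest leg is D–E at 9.3 mi.

D–E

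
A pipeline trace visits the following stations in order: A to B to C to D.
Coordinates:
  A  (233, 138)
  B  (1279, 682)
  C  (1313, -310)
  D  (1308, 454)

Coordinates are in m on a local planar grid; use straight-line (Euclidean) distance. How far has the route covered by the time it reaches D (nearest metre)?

2936 m

Leg distances:
A→B: 1179.0 m  (cumulative 1179.0 m)
B→C: 992.6 m  (cumulative 2171.6 m)
C→D: 764.0 m  (cumulative 2935.6 m)
Cumulative distance at D ≈ 2936 m.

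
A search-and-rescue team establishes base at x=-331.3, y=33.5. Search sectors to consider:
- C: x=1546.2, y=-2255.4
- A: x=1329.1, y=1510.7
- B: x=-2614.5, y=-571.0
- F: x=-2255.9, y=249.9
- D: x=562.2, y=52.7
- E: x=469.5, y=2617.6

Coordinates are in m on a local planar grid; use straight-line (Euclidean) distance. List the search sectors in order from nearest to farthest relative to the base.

D, F, A, B, E, C

Computing each straight-line distance from x=-331.3, y=33.5:
D x=562.2, y=52.7: 893.7 m
F x=-2255.9, y=249.9: 1936.7 m
A x=1329.1, y=1510.7: 2222.4 m
B x=-2614.5, y=-571.0: 2361.9 m
E x=469.5, y=2617.6: 2705.3 m
C x=1546.2, y=-2255.4: 2960.4 m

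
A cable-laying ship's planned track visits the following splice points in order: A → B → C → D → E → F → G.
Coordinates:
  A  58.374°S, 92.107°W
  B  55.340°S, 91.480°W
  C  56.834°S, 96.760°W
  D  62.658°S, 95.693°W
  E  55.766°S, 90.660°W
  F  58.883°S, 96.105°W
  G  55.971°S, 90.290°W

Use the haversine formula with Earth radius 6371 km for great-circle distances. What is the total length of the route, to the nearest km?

3126 km

Leg distances:
A→B: 339.5 km  (cumulative 339.5 km)
B→C: 367.2 km  (cumulative 706.7 km)
C→D: 650.3 km  (cumulative 1357.0 km)
D→E: 817.5 km  (cumulative 2174.5 km)
E→F: 476.1 km  (cumulative 2650.7 km)
F→G: 475.1 km  (cumulative 3125.8 km)
Total route length ≈ 3126 km.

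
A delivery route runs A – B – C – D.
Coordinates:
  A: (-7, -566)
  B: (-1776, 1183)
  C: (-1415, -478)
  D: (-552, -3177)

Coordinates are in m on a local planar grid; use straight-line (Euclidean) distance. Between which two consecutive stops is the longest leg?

Leg distances:
A→B: 2487.6 m
B→C: 1699.8 m
C→D: 2833.6 m
The longest leg is C–D at 2833.6 m.

C–D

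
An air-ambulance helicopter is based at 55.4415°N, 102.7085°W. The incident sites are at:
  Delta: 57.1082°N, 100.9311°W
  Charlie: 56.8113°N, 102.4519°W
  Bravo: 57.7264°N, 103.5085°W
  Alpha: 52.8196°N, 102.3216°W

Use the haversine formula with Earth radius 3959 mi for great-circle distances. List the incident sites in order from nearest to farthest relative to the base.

Charlie, Delta, Bravo, Alpha

Computing each great-circle distance from 55.4415°N, 102.7085°W:
Charlie 56.8113°N, 102.4519°W: 95.2 mi
Delta 57.1082°N, 100.9311°W: 133.8 mi
Bravo 57.7264°N, 103.5085°W: 160.8 mi
Alpha 52.8196°N, 102.3216°W: 181.8 mi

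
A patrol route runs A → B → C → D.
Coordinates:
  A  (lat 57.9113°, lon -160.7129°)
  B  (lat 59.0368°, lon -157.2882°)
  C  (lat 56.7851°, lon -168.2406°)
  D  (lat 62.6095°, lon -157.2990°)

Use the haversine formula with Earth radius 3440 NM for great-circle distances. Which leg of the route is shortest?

Leg distances:
A→B: 127.0 NM
B→C: 374.0 NM
C→D: 480.6 NM
The shortest leg is A–B at 127.0 NM.

A–B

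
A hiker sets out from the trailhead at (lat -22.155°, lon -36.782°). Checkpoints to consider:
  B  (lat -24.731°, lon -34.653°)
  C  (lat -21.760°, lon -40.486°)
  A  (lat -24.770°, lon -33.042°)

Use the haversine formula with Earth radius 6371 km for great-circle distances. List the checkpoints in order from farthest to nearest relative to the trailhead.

A, C, B

Distance from the trailhead at (lat -22.155°, lon -36.782°) to each:
A (lat -24.770°, lon -33.042°): 479.6 km
C (lat -21.760°, lon -40.486°): 384.5 km
B (lat -24.731°, lon -34.653°): 359.5 km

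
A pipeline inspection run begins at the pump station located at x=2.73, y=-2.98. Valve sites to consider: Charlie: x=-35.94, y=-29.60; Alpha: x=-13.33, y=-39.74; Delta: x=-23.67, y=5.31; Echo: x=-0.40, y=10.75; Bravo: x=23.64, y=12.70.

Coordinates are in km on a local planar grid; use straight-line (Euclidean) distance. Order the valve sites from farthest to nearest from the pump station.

Charlie, Alpha, Delta, Bravo, Echo

Distances from the pump station:
Charlie x=-35.94, y=-29.60: 46.9 km
Alpha x=-13.33, y=-39.74: 40.1 km
Delta x=-23.67, y=5.31: 27.7 km
Bravo x=23.64, y=12.70: 26.1 km
Echo x=-0.40, y=10.75: 14.1 km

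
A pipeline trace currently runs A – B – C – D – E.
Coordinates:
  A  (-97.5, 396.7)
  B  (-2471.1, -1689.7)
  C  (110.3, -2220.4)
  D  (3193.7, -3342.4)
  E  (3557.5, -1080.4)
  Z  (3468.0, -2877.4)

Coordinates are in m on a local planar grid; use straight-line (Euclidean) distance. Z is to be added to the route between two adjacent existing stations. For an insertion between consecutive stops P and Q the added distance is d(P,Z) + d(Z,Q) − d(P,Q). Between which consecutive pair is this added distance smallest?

Added distance for inserting Z between each consecutive pair:
A–B: 7737.2 m
B–C: 6842.7 m
C–D: 680.1 m
D–E: 48.0 m
Smallest added distance is 48.0 m, inserting between D and E.

between D and E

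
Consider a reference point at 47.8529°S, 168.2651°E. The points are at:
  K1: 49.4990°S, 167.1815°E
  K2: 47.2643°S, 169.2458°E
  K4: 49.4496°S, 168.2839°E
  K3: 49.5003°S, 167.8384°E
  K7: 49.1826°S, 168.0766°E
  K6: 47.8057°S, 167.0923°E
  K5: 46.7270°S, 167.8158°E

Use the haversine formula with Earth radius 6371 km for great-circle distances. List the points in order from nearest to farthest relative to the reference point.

K6, K2, K5, K7, K4, K3, K1

Computing each great-circle distance from 47.8529°S, 168.2651°E:
K6 47.8057°S, 167.0923°E: 87.7 km
K2 47.2643°S, 169.2458°E: 98.5 km
K5 46.7270°S, 167.8158°E: 129.7 km
K7 49.1826°S, 168.0766°E: 148.5 km
K4 49.4496°S, 168.2839°E: 177.6 km
K3 49.5003°S, 167.8384°E: 185.8 km
K1 49.4990°S, 167.1815°E: 199.6 km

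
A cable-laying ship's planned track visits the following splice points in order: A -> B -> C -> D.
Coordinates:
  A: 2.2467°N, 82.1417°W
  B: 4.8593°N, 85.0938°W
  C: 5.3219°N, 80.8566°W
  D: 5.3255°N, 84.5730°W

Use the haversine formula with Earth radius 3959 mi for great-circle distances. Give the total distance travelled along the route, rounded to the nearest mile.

Leg distances:
A→B: 272.1 mi  (cumulative 272.1 mi)
B→C: 293.4 mi  (cumulative 565.5 mi)
C→D: 255.7 mi  (cumulative 821.1 mi)
Total route length ≈ 821 mi.

821 mi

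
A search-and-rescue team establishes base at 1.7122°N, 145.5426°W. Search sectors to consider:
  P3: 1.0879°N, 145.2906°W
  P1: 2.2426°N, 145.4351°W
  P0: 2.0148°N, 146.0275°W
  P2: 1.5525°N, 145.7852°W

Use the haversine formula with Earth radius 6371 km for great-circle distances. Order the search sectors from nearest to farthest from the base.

Distances from the base:
P2 1.5525°N, 145.7852°W: 32.3 km
P1 2.2426°N, 145.4351°W: 60.2 km
P0 2.0148°N, 146.0275°W: 63.5 km
P3 1.0879°N, 145.2906°W: 74.9 km

P2, P1, P0, P3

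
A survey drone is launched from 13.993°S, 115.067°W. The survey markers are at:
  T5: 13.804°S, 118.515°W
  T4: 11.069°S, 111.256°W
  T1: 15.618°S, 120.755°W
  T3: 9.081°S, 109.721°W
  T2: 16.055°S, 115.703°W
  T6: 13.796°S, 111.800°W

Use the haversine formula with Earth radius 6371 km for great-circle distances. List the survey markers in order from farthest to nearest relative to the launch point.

T3, T1, T4, T5, T6, T2

Distance from the launch point at 13.993°S, 115.067°W to each:
T3 9.081°S, 109.721°W: 798.3 km
T1 15.618°S, 120.755°W: 637.6 km
T4 11.069°S, 111.256°W: 526.1 km
T5 13.804°S, 118.515°W: 372.8 km
T6 13.796°S, 111.800°W: 353.3 km
T2 16.055°S, 115.703°W: 239.2 km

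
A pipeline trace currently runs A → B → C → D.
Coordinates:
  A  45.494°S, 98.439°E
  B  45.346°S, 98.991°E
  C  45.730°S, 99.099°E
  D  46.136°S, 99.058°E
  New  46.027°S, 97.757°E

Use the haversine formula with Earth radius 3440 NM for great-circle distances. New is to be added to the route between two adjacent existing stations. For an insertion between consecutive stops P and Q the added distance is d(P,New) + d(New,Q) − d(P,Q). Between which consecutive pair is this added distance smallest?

Added distance for inserting New between each consecutive pair:
A–B: 84.0 NM
B–C: 101.3 NM
C–D: 89.0 NM
Smallest added distance is 84.0 NM, inserting between A and B.

between A and B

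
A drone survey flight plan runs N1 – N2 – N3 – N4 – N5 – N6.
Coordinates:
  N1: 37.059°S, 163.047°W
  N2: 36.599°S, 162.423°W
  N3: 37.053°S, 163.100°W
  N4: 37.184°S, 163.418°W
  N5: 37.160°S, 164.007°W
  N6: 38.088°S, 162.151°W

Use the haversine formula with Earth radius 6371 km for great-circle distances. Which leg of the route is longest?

N5–N6

Leg distances:
N1→N2: 75.5 km
N2→N3: 78.6 km
N3→N4: 31.7 km
N4→N5: 52.3 km
N5→N6: 193.3 km
The longest leg is N5–N6 at 193.3 km.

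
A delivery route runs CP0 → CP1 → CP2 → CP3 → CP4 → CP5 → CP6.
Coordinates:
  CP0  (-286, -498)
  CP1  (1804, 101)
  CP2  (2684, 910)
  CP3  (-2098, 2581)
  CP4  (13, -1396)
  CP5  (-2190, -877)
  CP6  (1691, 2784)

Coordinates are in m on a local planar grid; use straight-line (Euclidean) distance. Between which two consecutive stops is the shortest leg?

Leg distances:
CP0→CP1: 2174.1 m
CP1→CP2: 1195.4 m
CP2→CP3: 5065.5 m
CP3→CP4: 4502.5 m
CP4→CP5: 2263.3 m
CP5→CP6: 5335.3 m
The shortest leg is CP1–CP2 at 1195.4 m.

CP1–CP2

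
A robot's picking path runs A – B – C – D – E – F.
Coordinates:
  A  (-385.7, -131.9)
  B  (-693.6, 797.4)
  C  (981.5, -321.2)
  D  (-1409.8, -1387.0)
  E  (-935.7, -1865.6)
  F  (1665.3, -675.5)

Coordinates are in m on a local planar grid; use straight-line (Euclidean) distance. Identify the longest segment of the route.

Leg distances:
A→B: 979.0 m
B→C: 2014.3 m
C→D: 2618.1 m
D→E: 673.7 m
E→F: 2860.3 m
The longest leg is E–F at 2860.3 m.

E–F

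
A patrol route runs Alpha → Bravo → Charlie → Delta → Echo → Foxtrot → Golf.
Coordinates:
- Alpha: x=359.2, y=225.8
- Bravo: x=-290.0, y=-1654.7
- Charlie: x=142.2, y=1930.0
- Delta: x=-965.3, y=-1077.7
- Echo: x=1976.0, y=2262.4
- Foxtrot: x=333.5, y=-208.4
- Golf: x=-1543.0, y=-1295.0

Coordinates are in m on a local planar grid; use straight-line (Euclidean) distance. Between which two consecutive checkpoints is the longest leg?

Leg distances:
Alpha→Bravo: 1989.4 m
Bravo→Charlie: 3610.7 m
Charlie→Delta: 3205.1 m
Delta→Echo: 4450.6 m
Echo→Foxtrot: 2966.9 m
Foxtrot→Golf: 2168.4 m
The longest leg is Delta–Echo at 4450.6 m.

Delta–Echo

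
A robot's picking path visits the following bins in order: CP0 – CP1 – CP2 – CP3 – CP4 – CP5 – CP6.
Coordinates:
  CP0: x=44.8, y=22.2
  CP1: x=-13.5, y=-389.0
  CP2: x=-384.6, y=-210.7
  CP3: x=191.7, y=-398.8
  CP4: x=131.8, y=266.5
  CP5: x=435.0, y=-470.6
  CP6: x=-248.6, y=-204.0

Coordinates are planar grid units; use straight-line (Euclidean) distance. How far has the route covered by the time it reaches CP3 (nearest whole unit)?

Leg distances:
CP0→CP1: 415.3  (cumulative 415.3)
CP1→CP2: 411.7  (cumulative 827.0)
CP2→CP3: 606.2  (cumulative 1433.2)
Cumulative distance at CP3 ≈ 1433.

1433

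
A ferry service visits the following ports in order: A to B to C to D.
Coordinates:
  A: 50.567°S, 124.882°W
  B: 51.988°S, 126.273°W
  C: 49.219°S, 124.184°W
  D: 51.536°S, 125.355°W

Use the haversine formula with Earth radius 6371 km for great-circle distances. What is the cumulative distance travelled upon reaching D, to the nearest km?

Leg distances:
A→B: 185.3 km  (cumulative 185.3 km)
B→C: 341.3 km  (cumulative 526.6 km)
C→D: 270.7 km  (cumulative 797.3 km)
Cumulative distance at D ≈ 797 km.

797 km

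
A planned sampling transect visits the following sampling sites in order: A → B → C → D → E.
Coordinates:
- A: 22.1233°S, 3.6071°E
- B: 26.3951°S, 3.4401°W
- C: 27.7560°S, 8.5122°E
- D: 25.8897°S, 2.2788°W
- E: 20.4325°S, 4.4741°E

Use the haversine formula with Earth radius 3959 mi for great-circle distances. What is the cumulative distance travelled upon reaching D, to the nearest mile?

1952 mi

Leg distances:
A→B: 532.9 mi  (cumulative 532.9 mi)
B→C: 741.0 mi  (cumulative 1274.0 mi)
C→D: 677.5 mi  (cumulative 1951.5 mi)
Cumulative distance at D ≈ 1952 mi.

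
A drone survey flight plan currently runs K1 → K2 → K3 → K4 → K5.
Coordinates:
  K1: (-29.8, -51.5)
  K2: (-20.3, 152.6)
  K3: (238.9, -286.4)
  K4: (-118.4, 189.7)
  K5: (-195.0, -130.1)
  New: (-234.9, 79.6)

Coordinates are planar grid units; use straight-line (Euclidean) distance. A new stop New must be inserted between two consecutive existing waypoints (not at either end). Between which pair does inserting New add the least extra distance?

Added distance for inserting New between each consecutive pair:
K1–K2: 265.8
K2–K3: 315.6
K3–K4: 163.7
K4–K5: 44.9
Smallest added distance is 44.9, inserting between K4 and K5.

between K4 and K5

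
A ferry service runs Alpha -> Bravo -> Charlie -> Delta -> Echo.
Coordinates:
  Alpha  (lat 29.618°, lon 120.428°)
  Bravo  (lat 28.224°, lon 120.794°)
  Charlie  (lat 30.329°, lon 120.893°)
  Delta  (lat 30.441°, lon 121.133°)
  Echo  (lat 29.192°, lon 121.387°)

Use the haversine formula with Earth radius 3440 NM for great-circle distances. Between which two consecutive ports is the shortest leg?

Charlie–Delta

Leg distances:
Alpha→Bravo: 85.9 NM
Bravo→Charlie: 126.5 NM
Charlie→Delta: 14.1 NM
Delta→Echo: 76.1 NM
The shortest leg is Charlie–Delta at 14.1 NM.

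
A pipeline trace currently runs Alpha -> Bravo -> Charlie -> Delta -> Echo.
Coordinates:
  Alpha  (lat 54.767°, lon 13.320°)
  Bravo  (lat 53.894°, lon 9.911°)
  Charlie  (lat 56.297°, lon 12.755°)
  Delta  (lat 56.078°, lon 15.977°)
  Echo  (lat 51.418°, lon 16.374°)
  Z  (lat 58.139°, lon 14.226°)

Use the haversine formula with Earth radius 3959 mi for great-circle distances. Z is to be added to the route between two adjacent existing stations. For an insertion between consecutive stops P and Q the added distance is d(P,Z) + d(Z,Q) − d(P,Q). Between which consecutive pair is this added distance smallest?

Added distance for inserting Z between each consecutive pair:
Alpha–Bravo: 422.8 mi
Bravo–Charlie: 275.4 mi
Charlie–Delta: 170.7 mi
Delta–Echo: 306.6 mi
Smallest added distance is 170.7 mi, inserting between Charlie and Delta.

between Charlie and Delta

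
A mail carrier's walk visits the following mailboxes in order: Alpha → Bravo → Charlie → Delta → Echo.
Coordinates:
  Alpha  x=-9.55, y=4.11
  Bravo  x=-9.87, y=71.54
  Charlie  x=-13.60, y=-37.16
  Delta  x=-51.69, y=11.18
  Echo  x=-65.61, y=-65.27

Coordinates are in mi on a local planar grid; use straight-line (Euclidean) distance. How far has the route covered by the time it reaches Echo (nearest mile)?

Leg distances:
Alpha→Bravo: 67.4 mi  (cumulative 67.4 mi)
Bravo→Charlie: 108.8 mi  (cumulative 176.2 mi)
Charlie→Delta: 61.5 mi  (cumulative 237.7 mi)
Delta→Echo: 77.7 mi  (cumulative 315.4 mi)
Cumulative distance at Echo ≈ 315 mi.

315 mi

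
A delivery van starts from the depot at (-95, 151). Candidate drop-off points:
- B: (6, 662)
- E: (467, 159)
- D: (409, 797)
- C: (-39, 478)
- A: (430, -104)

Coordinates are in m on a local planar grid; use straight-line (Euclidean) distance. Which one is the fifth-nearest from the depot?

Distance to each, sorted:
C: 331.8 m
B: 520.9 m
E: 562.1 m
A: 583.7 m
D: 819.3 m
The fifth-nearest is D at 819.3 m.

D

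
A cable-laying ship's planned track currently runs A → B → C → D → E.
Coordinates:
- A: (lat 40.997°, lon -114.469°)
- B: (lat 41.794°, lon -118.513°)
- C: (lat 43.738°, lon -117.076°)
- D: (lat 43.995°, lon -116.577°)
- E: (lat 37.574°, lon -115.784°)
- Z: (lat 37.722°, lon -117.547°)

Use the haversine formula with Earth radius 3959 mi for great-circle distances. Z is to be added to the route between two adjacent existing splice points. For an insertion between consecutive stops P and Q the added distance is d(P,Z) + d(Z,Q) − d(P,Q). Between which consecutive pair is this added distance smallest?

Added distance for inserting Z between each consecutive pair:
A–B: 349.0 mi
B–C: 549.6 mi
C–D: 822.3 mi
D–E: 87.8 mi
Smallest added distance is 87.8 mi, inserting between D and E.

between D and E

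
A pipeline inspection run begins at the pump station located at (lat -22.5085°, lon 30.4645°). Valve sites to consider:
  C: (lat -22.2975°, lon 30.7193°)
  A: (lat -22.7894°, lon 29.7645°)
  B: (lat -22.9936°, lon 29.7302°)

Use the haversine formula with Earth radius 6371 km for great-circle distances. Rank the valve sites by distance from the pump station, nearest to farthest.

C, A, B

Distance from the pump station at (lat -22.5085°, lon 30.4645°) to each:
C (lat -22.2975°, lon 30.7193°): 35.2 km
A (lat -22.7894°, lon 29.7645°): 78.3 km
B (lat -22.9936°, lon 29.7302°): 92.6 km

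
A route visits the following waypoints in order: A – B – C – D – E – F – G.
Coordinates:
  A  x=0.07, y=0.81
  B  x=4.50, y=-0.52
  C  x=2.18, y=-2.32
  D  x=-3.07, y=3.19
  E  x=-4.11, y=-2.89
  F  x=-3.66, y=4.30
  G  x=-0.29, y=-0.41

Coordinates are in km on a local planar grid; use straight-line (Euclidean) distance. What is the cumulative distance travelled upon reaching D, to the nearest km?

Leg distances:
A→B: 4.6 km  (cumulative 4.6 km)
B→C: 2.9 km  (cumulative 7.6 km)
C→D: 7.6 km  (cumulative 15.2 km)
Cumulative distance at D ≈ 15 km.

15 km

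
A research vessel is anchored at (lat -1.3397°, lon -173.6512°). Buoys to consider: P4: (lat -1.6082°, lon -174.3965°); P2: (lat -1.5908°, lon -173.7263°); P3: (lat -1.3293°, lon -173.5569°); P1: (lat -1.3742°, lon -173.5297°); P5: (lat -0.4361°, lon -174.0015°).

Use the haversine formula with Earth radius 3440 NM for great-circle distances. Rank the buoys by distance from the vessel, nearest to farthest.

Computing each great-circle distance from (lat -1.3397°, lon -173.6512°):
P3 (lat -1.3293°, lon -173.5569°): 5.7 NM
P1 (lat -1.3742°, lon -173.5297°): 7.6 NM
P2 (lat -1.5908°, lon -173.7263°): 15.7 NM
P4 (lat -1.6082°, lon -174.3965°): 47.5 NM
P5 (lat -0.4361°, lon -174.0015°): 58.2 NM

P3, P1, P2, P4, P5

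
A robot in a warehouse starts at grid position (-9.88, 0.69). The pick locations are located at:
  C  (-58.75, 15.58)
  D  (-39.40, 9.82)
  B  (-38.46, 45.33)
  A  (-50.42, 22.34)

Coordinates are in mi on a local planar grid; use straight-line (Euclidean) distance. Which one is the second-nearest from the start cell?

Distances from the start cell ((-9.88, 0.69)):
D: 30.9 mi
A: 46.0 mi
C: 51.1 mi
B: 53.0 mi
The second-nearest is A at 46.0 mi.

A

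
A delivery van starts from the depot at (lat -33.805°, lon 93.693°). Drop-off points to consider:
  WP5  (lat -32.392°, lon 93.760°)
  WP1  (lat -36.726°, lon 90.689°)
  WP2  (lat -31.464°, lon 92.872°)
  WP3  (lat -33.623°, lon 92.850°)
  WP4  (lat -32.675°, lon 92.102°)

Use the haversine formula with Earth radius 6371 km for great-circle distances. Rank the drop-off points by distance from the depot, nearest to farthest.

Computing each great-circle distance from (lat -33.805°, lon 93.693°):
WP3 (lat -33.623°, lon 92.850°): 80.6 km
WP5 (lat -32.392°, lon 93.760°): 157.2 km
WP4 (lat -32.675°, lon 92.102°): 194.1 km
WP2 (lat -31.464°, lon 92.872°): 271.4 km
WP1 (lat -36.726°, lon 90.689°): 424.1 km

WP3, WP5, WP4, WP2, WP1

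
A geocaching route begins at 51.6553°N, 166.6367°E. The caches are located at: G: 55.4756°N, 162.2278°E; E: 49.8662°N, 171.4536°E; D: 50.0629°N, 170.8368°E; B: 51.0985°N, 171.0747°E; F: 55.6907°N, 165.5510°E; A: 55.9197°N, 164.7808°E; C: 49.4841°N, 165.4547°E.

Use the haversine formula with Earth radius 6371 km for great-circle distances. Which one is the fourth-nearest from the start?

E

Distance to each, sorted:
C: 255.4 km
B: 314.1 km
D: 343.8 km
E: 392.8 km
F: 454.4 km
A: 489.6 km
G: 514.8 km
The fourth-nearest is E at 392.8 km.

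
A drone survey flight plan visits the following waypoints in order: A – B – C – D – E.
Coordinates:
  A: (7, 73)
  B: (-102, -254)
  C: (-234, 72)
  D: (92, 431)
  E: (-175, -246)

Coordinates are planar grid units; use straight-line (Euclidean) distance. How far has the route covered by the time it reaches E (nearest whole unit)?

1909

Leg distances:
A→B: 344.7  (cumulative 344.7)
B→C: 351.7  (cumulative 696.4)
C→D: 484.9  (cumulative 1181.3)
D→E: 727.7  (cumulative 1909.1)
Cumulative distance at E ≈ 1909.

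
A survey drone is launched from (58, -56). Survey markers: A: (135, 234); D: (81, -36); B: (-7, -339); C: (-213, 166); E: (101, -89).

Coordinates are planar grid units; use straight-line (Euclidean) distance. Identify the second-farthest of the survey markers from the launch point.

Distance to each, sorted:
C: 350.3
A: 300.0
B: 290.4
E: 54.2
D: 30.5
The second-farthest is A at 300.0.

A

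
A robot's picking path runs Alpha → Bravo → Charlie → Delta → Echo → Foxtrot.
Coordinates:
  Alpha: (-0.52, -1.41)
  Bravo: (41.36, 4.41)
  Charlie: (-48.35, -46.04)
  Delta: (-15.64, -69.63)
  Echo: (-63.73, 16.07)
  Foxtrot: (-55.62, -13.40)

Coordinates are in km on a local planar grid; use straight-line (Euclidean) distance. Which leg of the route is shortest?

Echo–Foxtrot

Leg distances:
Alpha→Bravo: 42.3 km
Bravo→Charlie: 102.9 km
Charlie→Delta: 40.3 km
Delta→Echo: 98.3 km
Echo→Foxtrot: 30.6 km
The shortest leg is Echo–Foxtrot at 30.6 km.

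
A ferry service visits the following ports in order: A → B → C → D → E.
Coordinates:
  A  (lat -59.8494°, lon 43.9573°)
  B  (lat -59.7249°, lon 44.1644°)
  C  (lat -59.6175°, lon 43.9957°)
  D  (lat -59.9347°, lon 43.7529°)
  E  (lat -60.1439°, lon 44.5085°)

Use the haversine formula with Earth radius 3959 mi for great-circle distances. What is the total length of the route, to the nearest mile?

74 mi

Leg distances:
A→B: 11.2 mi  (cumulative 11.2 mi)
B→C: 9.5 mi  (cumulative 20.7 mi)
C→D: 23.5 mi  (cumulative 44.2 mi)
D→E: 29.8 mi  (cumulative 74.0 mi)
Total route length ≈ 74 mi.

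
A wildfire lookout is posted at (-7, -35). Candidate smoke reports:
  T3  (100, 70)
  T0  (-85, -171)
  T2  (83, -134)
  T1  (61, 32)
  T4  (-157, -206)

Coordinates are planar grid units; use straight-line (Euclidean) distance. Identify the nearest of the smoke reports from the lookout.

T1

Distance to each, sorted:
T1: 95.5
T2: 133.8
T3: 149.9
T0: 156.8
T4: 227.5
The nearest is T1 at 95.5.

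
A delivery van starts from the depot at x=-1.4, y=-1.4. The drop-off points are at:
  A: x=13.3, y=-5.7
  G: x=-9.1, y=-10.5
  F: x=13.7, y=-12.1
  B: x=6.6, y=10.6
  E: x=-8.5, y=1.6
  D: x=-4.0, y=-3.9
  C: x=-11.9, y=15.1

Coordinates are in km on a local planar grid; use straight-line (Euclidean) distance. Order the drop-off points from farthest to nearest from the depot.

Distances from the depot:
C x=-11.9, y=15.1: 19.6 km
F x=13.7, y=-12.1: 18.5 km
A x=13.3, y=-5.7: 15.3 km
B x=6.6, y=10.6: 14.4 km
G x=-9.1, y=-10.5: 11.9 km
E x=-8.5, y=1.6: 7.7 km
D x=-4.0, y=-3.9: 3.6 km

C, F, A, B, G, E, D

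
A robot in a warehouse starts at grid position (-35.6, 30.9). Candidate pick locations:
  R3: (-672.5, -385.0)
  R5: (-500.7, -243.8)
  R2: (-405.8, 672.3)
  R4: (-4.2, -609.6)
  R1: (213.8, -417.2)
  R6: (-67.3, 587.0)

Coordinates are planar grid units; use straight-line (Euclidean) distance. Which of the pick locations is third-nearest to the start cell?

Distances from the start cell ((-35.6, 30.9)):
R1: 512.8
R5: 540.2
R6: 557.0
R4: 641.3
R2: 740.6
R3: 760.7
The third-nearest is R6 at 557.0.

R6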